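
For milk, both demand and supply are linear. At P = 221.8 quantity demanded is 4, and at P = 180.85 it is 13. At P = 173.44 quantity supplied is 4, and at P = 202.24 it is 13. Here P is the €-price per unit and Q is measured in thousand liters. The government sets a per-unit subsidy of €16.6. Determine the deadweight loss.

Demand slope = (180.85 − 221.8)/(13 − 4) = −4.55, so P = 240 − 4.55Q.
Supply slope = (202.24 − 173.44)/(13 − 4) = 3.2, so P = 160.64 + 3.2Q.
Competitive equilibrium: 240 − 4.55Q = 160.64 + 3.2Q → Q* = 10.24, P* = 193.408.
The subsidy lowers effective supply by 16.6: P = 144.04 + 3.2Q.
New quantity: 240 − 4.55Q = 144.04 + 3.2Q → Q' = 12.3819.
Overproduction ΔQ = 12.3819 − 10.24 = 2.1419; wedge = subsidy = 16.6.
Welfare loss = ½ × 2.1419 × 16.6 = €17.78 thousand.

€17.78 thousand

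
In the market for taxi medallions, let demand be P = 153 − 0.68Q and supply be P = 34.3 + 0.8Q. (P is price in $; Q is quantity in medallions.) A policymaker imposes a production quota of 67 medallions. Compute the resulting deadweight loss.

$128.99

Competitive equilibrium: 153 − 0.68Q = 34.3 + 0.8Q → Q* = 80.2027, P* = 98.4622.
At Q = 67: demand price = 153 − 0.68·67 = 107.44; supply price = 34.3 + 0.8·67 = 87.9.
ΔQ = 80.2027 − 67 = 13.2027; wedge = 107.44 − 87.9 = 19.54.
DWL = ½ × 13.2027 × 19.54 = $128.99.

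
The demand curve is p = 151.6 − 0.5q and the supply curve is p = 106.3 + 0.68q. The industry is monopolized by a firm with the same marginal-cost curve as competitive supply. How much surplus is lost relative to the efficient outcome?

77.02

Competitive equilibrium: 151.6 − 0.5q = 106.3 + 0.68q → q* = 38.3898, p* = 132.4051.
Marginal revenue: MR = 151.6 − q. Set MR = MC: 151.6 − q = 106.3 + 0.68q → q_m = 26.9643.
Price p_m = 151.6 − 0.5·26.9643 = 138.1179; MC(q_m) = 106.3 + 0.68·26.9643 = 124.6357.
Competitive q* = 38.3898, so Δq = 11.4255; wedge = 138.1179 − 124.6357 = 13.4822.
DWL = ½ × 11.4255 × 13.4822 = 77.02.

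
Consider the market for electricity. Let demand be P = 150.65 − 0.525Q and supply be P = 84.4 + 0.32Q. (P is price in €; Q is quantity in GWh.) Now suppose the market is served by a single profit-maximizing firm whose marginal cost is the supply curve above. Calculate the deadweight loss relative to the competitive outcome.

€381.38

Competitive equilibrium: 150.65 − 0.525Q = 84.4 + 0.32Q → Q* = 78.4024, P* = 109.4888.
Marginal revenue: MR = 150.65 − 1.05Q. Set MR = MC: 150.65 − 1.05Q = 84.4 + 0.32Q → Q_m = 48.3577.
Price P_m = 150.65 − 0.525·48.3577 = 125.2622; MC(Q_m) = 84.4 + 0.32·48.3577 = 99.8745.
Competitive Q* = 78.4024, so ΔQ = 30.0447; wedge = 125.2622 − 99.8745 = 25.3877.
Welfare loss = ½ × 30.0447 × 25.3877 = €381.38.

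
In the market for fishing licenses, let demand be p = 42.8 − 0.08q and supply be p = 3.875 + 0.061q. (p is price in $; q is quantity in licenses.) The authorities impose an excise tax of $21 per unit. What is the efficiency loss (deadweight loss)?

Competitive equilibrium: 42.8 − 0.08q = 3.875 + 0.061q → q* = 276.0638, p* = 20.7149.
With the tax, the buyer price exceeds the seller price by 21: (42.8 − 0.08q) − (3.875 + 0.061q) = 21 → q' = 127.1277.
Δq = 276.0638 − 127.1277 = 148.9361; the wedge equals the tax, 21.
The triangle = ½ × 148.9361 × 21 = $1563.83.

$1563.83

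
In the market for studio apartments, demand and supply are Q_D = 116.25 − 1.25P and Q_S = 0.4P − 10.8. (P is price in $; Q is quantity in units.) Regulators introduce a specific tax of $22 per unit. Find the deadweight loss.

In inverse form: demand P = 93 − 0.8Q, supply P = 27 + 2.5Q.
Competitive equilibrium: 93 − 0.8Q = 27 + 2.5Q → Q* = 20, P* = 77.
With the tax, the buyer price exceeds the seller price by 22: (93 − 0.8Q) − (27 + 2.5Q) = 22 → Q' = 13.3333.
ΔQ = 20 − 13.3333 = 6.6667; the wedge equals the tax, 22.
DWL = ½ × 6.6667 × 22 = $73.33.

$73.33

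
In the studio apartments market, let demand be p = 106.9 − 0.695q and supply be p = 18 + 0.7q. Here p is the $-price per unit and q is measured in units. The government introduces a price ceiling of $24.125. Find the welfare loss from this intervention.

Competitive equilibrium: 106.9 − 0.695q = 18 + 0.7q → q* = 63.7276, p* = 62.6093.
At the ceiling p = 24.125, quantity supplied = (24.125 − 18)/0.7 = 8.75.
Willingness to pay at q' = 8.75: 106.9 − 0.695·8.75 = 100.8188.
Δq = 63.7276 − 8.75 = 54.9776; wedge = 100.8188 − 24.125 = 76.6938.
Welfare loss = ½ × 54.9776 × 76.6938 = $2108.22.

$2108.22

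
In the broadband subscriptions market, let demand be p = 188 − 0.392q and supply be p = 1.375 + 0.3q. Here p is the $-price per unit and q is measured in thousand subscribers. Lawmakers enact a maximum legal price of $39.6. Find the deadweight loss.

$7003.56 thousand

Competitive equilibrium: 188 − 0.392q = 1.375 + 0.3q → q* = 269.6893, p* = 82.2818.
At the ceiling p = 39.6, quantity supplied = (39.6 − 1.375)/0.3 = 127.4167.
Willingness to pay at q' = 127.4167: 188 − 0.392·127.4167 = 138.0527.
Δq = 269.6893 − 127.4167 = 142.2726; wedge = 138.0527 − 39.6 = 98.4527.
The triangle = ½ × 142.2726 × 98.4527 = $7003.56 thousand.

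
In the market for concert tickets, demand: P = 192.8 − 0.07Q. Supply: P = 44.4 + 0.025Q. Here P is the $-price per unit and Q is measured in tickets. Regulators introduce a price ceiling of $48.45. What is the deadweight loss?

Competitive equilibrium: 192.8 − 0.07Q = 44.4 + 0.025Q → Q* = 1562.1053, P* = 83.4526.
At the ceiling P = 48.45, quantity supplied = (48.45 − 44.4)/0.025 = 162.
Willingness to pay at Q' = 162: 192.8 − 0.07·162 = 181.46.
ΔQ = 1562.1053 − 162 = 1400.1053; wedge = 181.46 − 48.45 = 133.01.
Welfare loss = ½ × 1400.1053 × 133.01 = $93114.

$93114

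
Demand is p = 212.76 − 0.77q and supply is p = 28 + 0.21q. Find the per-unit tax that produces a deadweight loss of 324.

Competitive equilibrium: 212.76 − 0.77q = 28 + 0.21q → q* = 188.5306, p* = 67.5914.
A tax t gives Δq = t/0.98 and wedge t, so DWL = t²/1.96.
t²/1.96 = 324 → t² = 635.04 → t = 25.2.

25.2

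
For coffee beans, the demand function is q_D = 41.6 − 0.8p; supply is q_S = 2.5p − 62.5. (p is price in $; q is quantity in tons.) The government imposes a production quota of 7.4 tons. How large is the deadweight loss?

$66.29

In inverse form: demand p = 52 − 1.25q, supply p = 25 + 0.4q.
Competitive equilibrium: 52 − 1.25q = 25 + 0.4q → q* = 16.3636, p* = 31.5455.
At q = 7.4: demand price = 52 − 1.25·7.4 = 42.75; supply price = 25 + 0.4·7.4 = 27.96.
Δq = 16.3636 − 7.4 = 8.9636; wedge = 42.75 − 27.96 = 14.79.
Deadweight loss = ½ × 8.9636 × 14.79 = $66.29.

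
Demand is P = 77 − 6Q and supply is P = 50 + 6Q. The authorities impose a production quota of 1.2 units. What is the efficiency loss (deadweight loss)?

6.615

Competitive equilibrium: 77 − 6Q = 50 + 6Q → Q* = 2.25, P* = 63.5.
At Q = 1.2: demand price = 77 − 6·1.2 = 69.8; supply price = 50 + 6·1.2 = 57.2.
ΔQ = 2.25 − 1.2 = 1.05; wedge = 69.8 − 57.2 = 12.6.
Welfare loss = ½ × 1.05 × 12.6 = 6.615.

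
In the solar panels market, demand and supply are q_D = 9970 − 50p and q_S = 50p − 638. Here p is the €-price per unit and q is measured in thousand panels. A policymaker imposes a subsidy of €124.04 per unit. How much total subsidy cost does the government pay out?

€963418.68 thousand

In inverse form: demand p = 199.4 − 0.02q, supply p = 12.76 + 0.02q.
Competitive equilibrium: 199.4 − 0.02q = 12.76 + 0.02q → q* = 4666, p* = 106.08.
The subsidy lowers effective supply by 124.04: p = 0.02q − 111.28.
New quantity: 199.4 − 0.02q = 0.02q − 111.28 → q' = 7767.
Total subsidy cost = 124.04 × 7767 = €963418.68 thousand.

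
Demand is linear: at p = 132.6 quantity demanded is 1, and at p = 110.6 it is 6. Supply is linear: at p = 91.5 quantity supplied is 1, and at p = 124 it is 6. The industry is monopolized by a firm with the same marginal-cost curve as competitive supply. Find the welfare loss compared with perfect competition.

Demand slope = (110.6 − 132.6)/(6 − 1) = −4.4, so p = 137 − 4.4q.
Supply slope = (124 − 91.5)/(6 − 1) = 6.5, so p = 85 + 6.5q.
Competitive equilibrium: 137 − 4.4q = 85 + 6.5q → q* = 4.7706, p* = 116.0092.
Marginal revenue: MR = 137 − 8.8q. Set MR = MC: 137 − 8.8q = 85 + 6.5q → q_m = 3.3987.
Price p_m = 137 − 4.4·3.3987 = 122.0457; MC(q_m) = 85 + 6.5·3.3987 = 107.0916.
Competitive q* = 4.7706, so Δq = 1.3719; wedge = 122.0457 − 107.0916 = 14.9541.
DWL = ½ × 1.3719 × 14.9541 = 10.26.

10.26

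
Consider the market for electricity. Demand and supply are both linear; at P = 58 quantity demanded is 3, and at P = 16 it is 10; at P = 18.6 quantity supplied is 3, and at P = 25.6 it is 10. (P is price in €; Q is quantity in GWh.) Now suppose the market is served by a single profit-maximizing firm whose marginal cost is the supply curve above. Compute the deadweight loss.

Demand slope = (16 − 58)/(10 − 3) = −6, so P = 76 − 6Q.
Supply slope = (25.6 − 18.6)/(10 − 3) = 1, so P = 15.6 + Q.
Competitive equilibrium: 76 − 6Q = 15.6 + Q → Q* = 8.6286, P* = 24.2286.
Marginal revenue: MR = 76 − 12Q. Set MR = MC: 76 − 12Q = 15.6 + Q → Q_m = 4.6462.
Price P_m = 76 − 6·4.6462 = 48.1228; MC(Q_m) = 15.6 + 1·4.6462 = 20.2462.
Competitive Q* = 8.6286, so ΔQ = 3.9824; wedge = 48.1228 − 20.2462 = 27.8766.
The triangle = ½ × 3.9824 × 27.8766 = €55.51.

€55.51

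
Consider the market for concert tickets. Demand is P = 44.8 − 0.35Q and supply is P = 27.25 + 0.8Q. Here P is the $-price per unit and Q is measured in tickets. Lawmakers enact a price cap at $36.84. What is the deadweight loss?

$6.16

Competitive equilibrium: 44.8 − 0.35Q = 27.25 + 0.8Q → Q* = 15.2609, P* = 39.4587.
At the ceiling P = 36.84, quantity supplied = (36.84 − 27.25)/0.8 = 11.9875.
Willingness to pay at Q' = 11.9875: 44.8 − 0.35·11.9875 = 40.6044.
ΔQ = 15.2609 − 11.9875 = 3.2734; wedge = 40.6044 − 36.84 = 3.7644.
Deadweight loss = ½ × 3.2734 × 3.7644 = $6.16.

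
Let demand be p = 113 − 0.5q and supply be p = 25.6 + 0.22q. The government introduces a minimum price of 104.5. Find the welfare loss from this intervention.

3922.93

Competitive equilibrium: 113 − 0.5q = 25.6 + 0.22q → q* = 121.3889, p* = 52.3056.
At the floor p = 104.5, quantity demanded = (113 − 104.5)/0.5 = 17.
Sellers' marginal cost at q' = 17: 25.6 + 0.22·17 = 29.34.
Δq = 121.3889 − 17 = 104.3889; wedge = 104.5 − 29.34 = 75.16.
The triangle = ½ × 104.3889 × 75.16 = 3922.93.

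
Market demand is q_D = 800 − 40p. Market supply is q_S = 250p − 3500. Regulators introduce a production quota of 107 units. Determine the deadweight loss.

144.70

In inverse form: demand p = 20 − 0.025q, supply p = 14 + 0.004q.
Competitive equilibrium: 20 − 0.025q = 14 + 0.004q → q* = 206.8966, p* = 14.8276.
At q = 107: demand price = 20 − 0.025·107 = 17.325; supply price = 14 + 0.004·107 = 14.428.
Δq = 206.8966 − 107 = 99.8966; wedge = 17.325 − 14.428 = 2.897.
Welfare loss = ½ × 99.8966 × 2.897 = 144.70.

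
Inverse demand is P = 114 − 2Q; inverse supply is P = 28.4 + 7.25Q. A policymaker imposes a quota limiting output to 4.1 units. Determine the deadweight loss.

Competitive equilibrium: 114 − 2Q = 28.4 + 7.25Q → Q* = 9.2541, P* = 95.4919.
At Q = 4.1: demand price = 114 − 2·4.1 = 105.8; supply price = 28.4 + 7.25·4.1 = 58.125.
ΔQ = 9.2541 − 4.1 = 5.1541; wedge = 105.8 − 58.125 = 47.675.
The triangle = ½ × 5.1541 × 47.675 = 122.86.

122.86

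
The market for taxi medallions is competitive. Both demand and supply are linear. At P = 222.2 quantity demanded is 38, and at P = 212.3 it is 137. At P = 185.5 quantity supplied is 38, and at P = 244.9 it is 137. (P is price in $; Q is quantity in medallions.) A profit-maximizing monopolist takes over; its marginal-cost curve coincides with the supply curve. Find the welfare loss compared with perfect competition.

$44.72

Demand slope = (212.3 − 222.2)/(137 − 38) = −0.1, so P = 226 − 0.1Q.
Supply slope = (244.9 − 185.5)/(137 − 38) = 0.6, so P = 162.7 + 0.6Q.
Competitive equilibrium: 226 − 0.1Q = 162.7 + 0.6Q → Q* = 90.4286, P* = 216.9571.
Marginal revenue: MR = 226 − 0.2Q. Set MR = MC: 226 − 0.2Q = 162.7 + 0.6Q → Q_m = 79.125.
Price P_m = 226 − 0.1·79.125 = 218.0875; MC(Q_m) = 162.7 + 0.6·79.125 = 210.175.
Competitive Q* = 90.4286, so ΔQ = 11.3036; wedge = 218.0875 − 210.175 = 7.9125.
Deadweight loss = ½ × 11.3036 × 7.9125 = $44.72.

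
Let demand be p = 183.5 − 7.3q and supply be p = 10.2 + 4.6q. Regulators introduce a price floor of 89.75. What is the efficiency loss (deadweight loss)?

Competitive equilibrium: 183.5 − 7.3q = 10.2 + 4.6q → q* = 14.563, p* = 77.1899.
At the floor p = 89.75, quantity demanded = (183.5 − 89.75)/7.3 = 12.8425.
Sellers' marginal cost at q' = 12.8425: 10.2 + 4.6·12.8425 = 69.2755.
Δq = 14.563 − 12.8425 = 1.7205; wedge = 89.75 − 69.2755 = 20.4745.
Deadweight loss = ½ × 1.7205 × 20.4745 = 17.61.

17.61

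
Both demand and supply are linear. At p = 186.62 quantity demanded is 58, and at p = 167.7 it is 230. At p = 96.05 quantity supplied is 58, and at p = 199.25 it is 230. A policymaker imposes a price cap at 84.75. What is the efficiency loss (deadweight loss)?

7608.36

Demand slope = (167.7 − 186.62)/(230 − 58) = −0.11, so p = 193 − 0.11q.
Supply slope = (199.25 − 96.05)/(230 − 58) = 0.6, so p = 61.25 + 0.6q.
Competitive equilibrium: 193 − 0.11q = 61.25 + 0.6q → q* = 185.5634, p* = 172.588.
At the ceiling p = 84.75, quantity supplied = (84.75 − 61.25)/0.6 = 39.1667.
Willingness to pay at q' = 39.1667: 193 − 0.11·39.1667 = 188.6917.
Δq = 185.5634 − 39.1667 = 146.3967; wedge = 188.6917 − 84.75 = 103.9417.
Deadweight loss = ½ × 146.3967 × 103.9417 = 7608.36.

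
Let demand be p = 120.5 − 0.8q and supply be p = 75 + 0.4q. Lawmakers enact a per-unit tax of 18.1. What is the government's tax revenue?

413.28

Competitive equilibrium: 120.5 − 0.8q = 75 + 0.4q → q* = 37.9167, p* = 90.1667.
With the tax, the buyer price exceeds the seller price by 18.1: (120.5 − 0.8q) − (75 + 0.4q) = 18.1 → q' = 22.8333.
Tax revenue = 18.1 × 22.8333 = 413.28.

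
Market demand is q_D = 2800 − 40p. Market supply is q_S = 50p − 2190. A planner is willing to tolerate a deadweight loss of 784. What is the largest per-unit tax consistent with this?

8.4

In inverse form: demand p = 70 − 0.025q, supply p = 43.8 + 0.02q.
Competitive equilibrium: 70 − 0.025q = 43.8 + 0.02q → q* = 582.2222, p* = 55.4444.
A tax t gives Δq = t/0.045 and wedge t, so DWL = t²/0.09.
t²/0.09 = 784 → t² = 70.56 → t = 8.4.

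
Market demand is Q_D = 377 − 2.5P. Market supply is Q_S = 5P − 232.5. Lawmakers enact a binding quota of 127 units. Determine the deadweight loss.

658.01

In inverse form: demand P = 150.8 − 0.4Q, supply P = 46.5 + 0.2Q.
Competitive equilibrium: 150.8 − 0.4Q = 46.5 + 0.2Q → Q* = 173.8333, P* = 81.2667.
At Q = 127: demand price = 150.8 − 0.4·127 = 100; supply price = 46.5 + 0.2·127 = 71.9.
ΔQ = 173.8333 − 127 = 46.8333; wedge = 100 − 71.9 = 28.1.
Deadweight loss = ½ × 46.8333 × 28.1 = 658.01.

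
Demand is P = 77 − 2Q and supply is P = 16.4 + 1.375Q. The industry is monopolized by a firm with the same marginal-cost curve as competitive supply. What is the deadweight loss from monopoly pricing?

Competitive equilibrium: 77 − 2Q = 16.4 + 1.375Q → Q* = 17.9556, P* = 41.0889.
Marginal revenue: MR = 77 − 4Q. Set MR = MC: 77 − 4Q = 16.4 + 1.375Q → Q_m = 11.2744.
Price P_m = 77 − 2·11.2744 = 54.4512; MC(Q_m) = 16.4 + 1.375·11.2744 = 31.9023.
Competitive Q* = 17.9556, so ΔQ = 6.6812; wedge = 54.4512 − 31.9023 = 22.5489.
Deadweight loss = ½ × 6.6812 × 22.5489 = 75.33.

75.33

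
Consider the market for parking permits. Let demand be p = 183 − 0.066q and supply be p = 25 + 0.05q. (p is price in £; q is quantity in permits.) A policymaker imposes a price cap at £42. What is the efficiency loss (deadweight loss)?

£60588.25

Competitive equilibrium: 183 − 0.066q = 25 + 0.05q → q* = 1362.069, p* = 93.1034.
At the ceiling p = 42, quantity supplied = (42 − 25)/0.05 = 340.
Willingness to pay at q' = 340: 183 − 0.066·340 = 160.56.
Δq = 1362.069 − 340 = 1022.069; wedge = 160.56 − 42 = 118.56.
DWL = ½ × 1022.069 × 118.56 = £60588.25.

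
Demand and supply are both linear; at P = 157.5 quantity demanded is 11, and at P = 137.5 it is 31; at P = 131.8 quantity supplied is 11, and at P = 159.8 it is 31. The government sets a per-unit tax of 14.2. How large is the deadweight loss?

Demand slope = (137.5 − 157.5)/(31 − 11) = −1, so P = 168.5 − Q.
Supply slope = (159.8 − 131.8)/(31 − 11) = 1.4, so P = 116.4 + 1.4Q.
Competitive equilibrium: 168.5 − Q = 116.4 + 1.4Q → Q* = 21.7083, P* = 146.7917.
With the tax, the buyer price exceeds the seller price by 14.2: (168.5 − Q) − (116.4 + 1.4Q) = 14.2 → Q' = 15.7917.
ΔQ = 21.7083 − 15.7917 = 5.9166; the wedge equals the tax, 14.2.
DWL = ½ × 5.9166 × 14.2 = 42.01.

42.01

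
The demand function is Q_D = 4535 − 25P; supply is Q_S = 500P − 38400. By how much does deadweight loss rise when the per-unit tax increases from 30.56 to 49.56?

In inverse form: demand P = 181.4 − 0.04Q, supply P = 76.8 + 0.002Q.
Competitive equilibrium: 181.4 − 0.04Q = 76.8 + 0.002Q → Q* = 2490.4762, P* = 81.781.
For a per-unit tax t: ΔQ = t/0.042, so DWL = ½·t·(t/0.042) = t²/0.084.
At t = 30.56: DWL = 11118.019. At t = 49.56: DWL = 29240.4.
Increase = 29240.4 − 11118.019 = 18122.38.

18122.38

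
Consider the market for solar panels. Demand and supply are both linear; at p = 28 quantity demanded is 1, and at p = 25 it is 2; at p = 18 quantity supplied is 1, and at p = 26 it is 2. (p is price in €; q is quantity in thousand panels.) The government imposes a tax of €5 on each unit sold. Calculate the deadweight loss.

Demand slope = (25 − 28)/(2 − 1) = −3, so p = 31 − 3q.
Supply slope = (26 − 18)/(2 − 1) = 8, so p = 10 + 8q.
Competitive equilibrium: 31 − 3q = 10 + 8q → q* = 1.9091, p* = 25.2727.
With the tax, the buyer price exceeds the seller price by 5: (31 − 3q) − (10 + 8q) = 5 → q' = 1.4545.
Δq = 1.9091 − 1.4545 = 0.4546; the wedge equals the tax, 5.
The triangle = ½ × 0.4546 × 5 = €1.14 thousand.

€1.14 thousand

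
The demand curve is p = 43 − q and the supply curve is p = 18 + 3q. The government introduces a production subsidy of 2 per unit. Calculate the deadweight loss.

Competitive equilibrium: 43 − q = 18 + 3q → q* = 6.25, p* = 36.75.
The subsidy lowers effective supply by 2: p = 16 + 3q.
New quantity: 43 − q = 16 + 3q → q' = 6.75.
Overproduction Δq = 6.75 − 6.25 = 0.5; wedge = subsidy = 2.
Welfare loss = ½ × 0.5 × 2 = 0.50.

0.50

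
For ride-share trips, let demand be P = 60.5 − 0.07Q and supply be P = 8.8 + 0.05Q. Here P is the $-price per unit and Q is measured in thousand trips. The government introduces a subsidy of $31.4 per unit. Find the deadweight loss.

Competitive equilibrium: 60.5 − 0.07Q = 8.8 + 0.05Q → Q* = 430.8333, P* = 30.3417.
The subsidy lowers effective supply by 31.4: P = 0.05Q − 22.6.
New quantity: 60.5 − 0.07Q = 0.05Q − 22.6 → Q' = 692.5.
Overproduction ΔQ = 692.5 − 430.8333 = 261.6667; wedge = subsidy = 31.4.
DWL = ½ × 261.6667 × 31.4 = $4108.17 thousand.

$4108.17 thousand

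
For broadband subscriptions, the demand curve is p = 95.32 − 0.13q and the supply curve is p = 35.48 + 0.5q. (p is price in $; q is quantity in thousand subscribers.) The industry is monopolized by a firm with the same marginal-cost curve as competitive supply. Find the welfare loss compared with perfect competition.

Competitive equilibrium: 95.32 − 0.13q = 35.48 + 0.5q → q* = 94.9841, p* = 82.9721.
Marginal revenue: MR = 95.32 − 0.26q. Set MR = MC: 95.32 − 0.26q = 35.48 + 0.5q → q_m = 78.7368.
Price p_m = 95.32 − 0.13·78.7368 = 85.0842; MC(q_m) = 35.48 + 0.5·78.7368 = 74.8484.
Competitive q* = 94.9841, so Δq = 16.2473; wedge = 85.0842 − 74.8484 = 10.2358.
DWL = ½ × 16.2473 × 10.2358 = $83.15 thousand.

$83.15 thousand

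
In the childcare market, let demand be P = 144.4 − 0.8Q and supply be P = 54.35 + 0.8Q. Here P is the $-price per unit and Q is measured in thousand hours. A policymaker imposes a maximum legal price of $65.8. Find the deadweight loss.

$1409.10 thousand

Competitive equilibrium: 144.4 − 0.8Q = 54.35 + 0.8Q → Q* = 56.2813, P* = 99.375.
At the ceiling P = 65.8, quantity supplied = (65.8 − 54.35)/0.8 = 14.3125.
Willingness to pay at Q' = 14.3125: 144.4 − 0.8·14.3125 = 132.95.
ΔQ = 56.2813 − 14.3125 = 41.9688; wedge = 132.95 − 65.8 = 67.15.
Welfare loss = ½ × 41.9688 × 67.15 = $1409.10 thousand.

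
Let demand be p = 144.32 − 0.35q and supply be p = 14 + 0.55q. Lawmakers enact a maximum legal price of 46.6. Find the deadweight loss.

Competitive equilibrium: 144.32 − 0.35q = 14 + 0.55q → q* = 144.8, p* = 93.64.
At the ceiling p = 46.6, quantity supplied = (46.6 − 14)/0.55 = 59.2727.
Willingness to pay at q' = 59.2727: 144.32 − 0.35·59.2727 = 123.5746.
Δq = 144.8 − 59.2727 = 85.5273; wedge = 123.5746 − 46.6 = 76.9746.
Deadweight loss = ½ × 85.5273 × 76.9746 = 3291.71.

3291.71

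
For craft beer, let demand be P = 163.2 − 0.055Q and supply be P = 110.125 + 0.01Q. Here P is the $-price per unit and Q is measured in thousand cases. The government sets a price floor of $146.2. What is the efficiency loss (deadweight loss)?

$8368.85 thousand

Competitive equilibrium: 163.2 − 0.055Q = 110.125 + 0.01Q → Q* = 816.5385, P* = 118.2904.
At the floor P = 146.2, quantity demanded = (163.2 − 146.2)/0.055 = 309.0909.
Sellers' marginal cost at Q' = 309.0909: 110.125 + 0.01·309.0909 = 113.2159.
ΔQ = 816.5385 − 309.0909 = 507.4476; wedge = 146.2 − 113.2159 = 32.9841.
Welfare loss = ½ × 507.4476 × 32.9841 = $8368.85 thousand.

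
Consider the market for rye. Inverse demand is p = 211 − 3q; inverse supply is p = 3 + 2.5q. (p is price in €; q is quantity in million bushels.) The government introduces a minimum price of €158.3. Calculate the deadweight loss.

€1127.84 million

Competitive equilibrium: 211 − 3q = 3 + 2.5q → q* = 37.8182, p* = 97.5455.
At the floor p = 158.3, quantity demanded = (211 − 158.3)/3 = 17.5667.
Sellers' marginal cost at q' = 17.5667: 3 + 2.5·17.5667 = 46.9168.
Δq = 37.8182 − 17.5667 = 20.2515; wedge = 158.3 − 46.9168 = 111.3832.
Welfare loss = ½ × 20.2515 × 111.3832 = €1127.84 million.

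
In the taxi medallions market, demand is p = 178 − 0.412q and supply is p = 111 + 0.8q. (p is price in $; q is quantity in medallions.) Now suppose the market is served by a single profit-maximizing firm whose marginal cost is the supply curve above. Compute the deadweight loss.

$119.19

Competitive equilibrium: 178 − 0.412q = 111 + 0.8q → q* = 55.2805, p* = 155.2244.
Marginal revenue: MR = 178 − 0.824q. Set MR = MC: 178 − 0.824q = 111 + 0.8q → q_m = 41.2562.
Price p_m = 178 − 0.412·41.2562 = 161.0024; MC(q_m) = 111 + 0.8·41.2562 = 144.005.
Competitive q* = 55.2805, so Δq = 14.0243; wedge = 161.0024 − 144.005 = 16.9974.
Welfare loss = ½ × 14.0243 × 16.9974 = $119.19.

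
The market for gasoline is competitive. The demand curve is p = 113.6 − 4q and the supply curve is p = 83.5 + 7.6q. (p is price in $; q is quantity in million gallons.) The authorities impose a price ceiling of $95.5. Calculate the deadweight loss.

$5.99 million

Competitive equilibrium: 113.6 − 4q = 83.5 + 7.6q → q* = 2.5948, p* = 103.2207.
At the ceiling p = 95.5, quantity supplied = (95.5 − 83.5)/7.6 = 1.5789.
Willingness to pay at q' = 1.5789: 113.6 − 4·1.5789 = 107.2844.
Δq = 2.5948 − 1.5789 = 1.0159; wedge = 107.2844 − 95.5 = 11.7844.
Welfare loss = ½ × 1.0159 × 11.7844 = $5.99 million.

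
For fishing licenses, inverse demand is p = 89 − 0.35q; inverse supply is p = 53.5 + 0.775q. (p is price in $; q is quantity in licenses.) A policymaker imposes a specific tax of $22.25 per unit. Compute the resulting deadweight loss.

$220.03

Competitive equilibrium: 89 − 0.35q = 53.5 + 0.775q → q* = 31.5556, p* = 77.9556.
With the tax, the buyer price exceeds the seller price by 22.25: (89 − 0.35q) − (53.5 + 0.775q) = 22.25 → q' = 11.7778.
Δq = 31.5556 − 11.7778 = 19.7778; the wedge equals the tax, 22.25.
Deadweight loss = ½ × 19.7778 × 22.25 = $220.03.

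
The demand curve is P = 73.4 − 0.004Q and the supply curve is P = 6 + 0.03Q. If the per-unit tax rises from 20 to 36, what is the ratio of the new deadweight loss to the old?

Competitive equilibrium: 73.4 − 0.004Q = 6 + 0.03Q → Q* = 1982.3529, P* = 65.4706.
For a per-unit tax t: ΔQ = t/0.034, so DWL = ½·t·(t/0.034) = t²/0.068.
At t = 20: DWL = 5882.353. At t = 36: DWL = 19058.824.
Ratio = (36/20)² = 3.24.

3.24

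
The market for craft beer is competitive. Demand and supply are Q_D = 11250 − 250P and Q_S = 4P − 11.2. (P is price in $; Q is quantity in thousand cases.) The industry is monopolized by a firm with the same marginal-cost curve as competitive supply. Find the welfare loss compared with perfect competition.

$0.84 thousand

In inverse form: demand P = 45 − 0.004Q, supply P = 2.8 + 0.25Q.
Competitive equilibrium: 45 − 0.004Q = 2.8 + 0.25Q → Q* = 166.1417, P* = 44.3354.
Marginal revenue: MR = 45 − 0.008Q. Set MR = MC: 45 − 0.008Q = 2.8 + 0.25Q → Q_m = 163.5659.
Price P_m = 45 − 0.004·163.5659 = 44.3457; MC(Q_m) = 2.8 + 0.25·163.5659 = 43.6915.
Competitive Q* = 166.1417, so ΔQ = 2.5758; wedge = 44.3457 − 43.6915 = 0.6542.
DWL = ½ × 2.5758 × 0.6542 = $0.84 thousand.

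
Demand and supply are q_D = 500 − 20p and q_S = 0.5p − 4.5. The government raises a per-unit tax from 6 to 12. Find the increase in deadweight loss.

In inverse form: demand p = 25 − 0.05q, supply p = 9 + 2q.
Competitive equilibrium: 25 − 0.05q = 9 + 2q → q* = 7.8049, p* = 24.6098.
For a per-unit tax t: Δq = t/2.05, so DWL = ½·t·(t/2.05) = t²/4.1.
At t = 6: DWL = 8.78. At t = 12: DWL = 35.122.
Increase = 35.122 − 8.78 = 26.34.

26.34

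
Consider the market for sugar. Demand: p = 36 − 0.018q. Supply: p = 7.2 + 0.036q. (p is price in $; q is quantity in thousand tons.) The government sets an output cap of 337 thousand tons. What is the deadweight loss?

Competitive equilibrium: 36 − 0.018q = 7.2 + 0.036q → q* = 533.3333, p* = 26.4.
At q = 337: demand price = 36 − 0.018·337 = 29.934; supply price = 7.2 + 0.036·337 = 19.332.
Δq = 533.3333 − 337 = 196.3333; wedge = 29.934 − 19.332 = 10.602.
The triangle = ½ × 196.3333 × 10.602 = $1040.763 thousand.

$1040.763 thousand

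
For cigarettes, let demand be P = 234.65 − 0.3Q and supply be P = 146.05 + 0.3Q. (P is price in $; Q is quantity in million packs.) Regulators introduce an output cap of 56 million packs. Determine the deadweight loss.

$2520.83 million

Competitive equilibrium: 234.65 − 0.3Q = 146.05 + 0.3Q → Q* = 147.6667, P* = 190.35.
At Q = 56: demand price = 234.65 − 0.3·56 = 217.85; supply price = 146.05 + 0.3·56 = 162.85.
ΔQ = 147.6667 − 56 = 91.6667; wedge = 217.85 − 162.85 = 55.
Deadweight loss = ½ × 91.6667 × 55 = $2520.83 million.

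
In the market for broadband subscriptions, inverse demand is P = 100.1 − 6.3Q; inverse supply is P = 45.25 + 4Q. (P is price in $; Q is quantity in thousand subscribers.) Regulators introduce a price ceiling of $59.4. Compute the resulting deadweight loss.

Competitive equilibrium: 100.1 − 6.3Q = 45.25 + 4Q → Q* = 5.3252, P* = 66.551.
At the ceiling P = 59.4, quantity supplied = (59.4 − 45.25)/4 = 3.5375.
Willingness to pay at Q' = 3.5375: 100.1 − 6.3·3.5375 = 77.8138.
ΔQ = 5.3252 − 3.5375 = 1.7877; wedge = 77.8138 − 59.4 = 18.4138.
Deadweight loss = ½ × 1.7877 × 18.4138 = $16.46 thousand.

$16.46 thousand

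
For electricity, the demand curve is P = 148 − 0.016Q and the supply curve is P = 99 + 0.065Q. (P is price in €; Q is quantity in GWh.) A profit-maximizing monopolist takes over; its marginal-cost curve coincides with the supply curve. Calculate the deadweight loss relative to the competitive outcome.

Competitive equilibrium: 148 − 0.016Q = 99 + 0.065Q → Q* = 604.9383, P* = 138.321.
Marginal revenue: MR = 148 − 0.032Q. Set MR = MC: 148 − 0.032Q = 99 + 0.065Q → Q_m = 505.1546.
Price P_m = 148 − 0.016·505.1546 = 139.9175; MC(Q_m) = 99 + 0.065·505.1546 = 131.835.
Competitive Q* = 604.9383, so ΔQ = 99.7837; wedge = 139.9175 − 131.835 = 8.0825.
The triangle = ½ × 99.7837 × 8.0825 = €403.25.

€403.25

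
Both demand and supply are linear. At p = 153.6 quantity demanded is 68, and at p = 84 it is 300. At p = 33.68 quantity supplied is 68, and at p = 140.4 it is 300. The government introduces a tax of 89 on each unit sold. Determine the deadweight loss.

Demand slope = (84 − 153.6)/(300 − 68) = −0.3, so p = 174 − 0.3q.
Supply slope = (140.4 − 33.68)/(300 − 68) = 0.46, so p = 2.4 + 0.46q.
Competitive equilibrium: 174 − 0.3q = 2.4 + 0.46q → q* = 225.78947, p* = 106.26316.
With the tax, the buyer price exceeds the seller price by 89: (174 − 0.3q) − (2.4 + 0.46q) = 89 → q' = 108.68421.
Δq = 225.78947 − 108.68421 = 117.10526; the wedge equals the tax, 89.
Deadweight loss = ½ × 117.10526 × 89 = 5211.18.

5211.18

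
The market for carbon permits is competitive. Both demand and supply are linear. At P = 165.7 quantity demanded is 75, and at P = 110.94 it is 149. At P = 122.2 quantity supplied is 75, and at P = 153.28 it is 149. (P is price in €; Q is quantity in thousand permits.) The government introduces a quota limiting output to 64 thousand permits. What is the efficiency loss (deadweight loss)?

€1364.305 thousand

Demand slope = (110.94 − 165.7)/(149 − 75) = −0.74, so P = 221.2 − 0.74Q.
Supply slope = (153.28 − 122.2)/(149 − 75) = 0.42, so P = 90.7 + 0.42Q.
Competitive equilibrium: 221.2 − 0.74Q = 90.7 + 0.42Q → Q* = 112.5, P* = 137.95.
At Q = 64: demand price = 221.2 − 0.74·64 = 173.84; supply price = 90.7 + 0.42·64 = 117.58.
ΔQ = 112.5 − 64 = 48.5; wedge = 173.84 − 117.58 = 56.26.
Welfare loss = ½ × 48.5 × 56.26 = €1364.305 thousand.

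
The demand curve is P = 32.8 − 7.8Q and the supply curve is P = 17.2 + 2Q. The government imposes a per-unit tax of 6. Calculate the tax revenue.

Competitive equilibrium: 32.8 − 7.8Q = 17.2 + 2Q → Q* = 1.5918, P* = 20.3837.
With the tax, the buyer price exceeds the seller price by 6: (32.8 − 7.8Q) − (17.2 + 2Q) = 6 → Q' = 0.9796.
Tax revenue = 6 × 0.9796 = 5.88.

5.88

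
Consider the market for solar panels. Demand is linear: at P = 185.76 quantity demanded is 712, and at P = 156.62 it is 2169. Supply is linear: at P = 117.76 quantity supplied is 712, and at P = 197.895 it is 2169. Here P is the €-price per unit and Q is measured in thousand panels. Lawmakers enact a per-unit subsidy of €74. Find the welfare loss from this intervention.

Demand slope = (156.62 − 185.76)/(2169 − 712) = −0.02, so P = 200 − 0.02Q.
Supply slope = (197.895 − 117.76)/(2169 − 712) = 0.055, so P = 78.6 + 0.055Q.
Competitive equilibrium: 200 − 0.02Q = 78.6 + 0.055Q → Q* = 1618.66667, P* = 167.62667.
The subsidy lowers effective supply by 74: P = 4.6 + 0.055Q.
New quantity: 200 − 0.02Q = 4.6 + 0.055Q → Q' = 2605.33333.
Overproduction ΔQ = 2605.33333 − 1618.66667 = 986.66666; wedge = subsidy = 74.
The triangle = ½ × 986.66666 × 74 = €36506.67 thousand.

€36506.67 thousand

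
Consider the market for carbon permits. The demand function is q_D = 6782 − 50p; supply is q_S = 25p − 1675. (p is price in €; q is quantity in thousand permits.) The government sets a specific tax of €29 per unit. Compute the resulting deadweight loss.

In inverse form: demand p = 135.64 − 0.02q, supply p = 67 + 0.04q.
Competitive equilibrium: 135.64 − 0.02q = 67 + 0.04q → q* = 1144, p* = 112.76.
With the tax, the buyer price exceeds the seller price by 29: (135.64 − 0.02q) − (67 + 0.04q) = 29 → q' = 660.6667.
Δq = 1144 − 660.6667 = 483.3333; the wedge equals the tax, 29.
DWL = ½ × 483.3333 × 29 = €7008.33 thousand.

€7008.33 thousand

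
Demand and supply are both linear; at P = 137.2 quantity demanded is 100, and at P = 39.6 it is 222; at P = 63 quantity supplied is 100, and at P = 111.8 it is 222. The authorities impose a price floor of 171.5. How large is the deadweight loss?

6578.30

Demand slope = (39.6 − 137.2)/(222 − 100) = −0.8, so P = 217.2 − 0.8Q.
Supply slope = (111.8 − 63)/(222 − 100) = 0.4, so P = 23 + 0.4Q.
Competitive equilibrium: 217.2 − 0.8Q = 23 + 0.4Q → Q* = 161.8333, P* = 87.7333.
At the floor P = 171.5, quantity demanded = (217.2 − 171.5)/0.8 = 57.125.
Sellers' marginal cost at Q' = 57.125: 23 + 0.4·57.125 = 45.85.
ΔQ = 161.8333 − 57.125 = 104.7083; wedge = 171.5 − 45.85 = 125.65.
Welfare loss = ½ × 104.7083 × 125.65 = 6578.30.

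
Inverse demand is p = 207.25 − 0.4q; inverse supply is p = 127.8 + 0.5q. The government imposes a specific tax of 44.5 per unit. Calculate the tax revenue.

1728.08

Competitive equilibrium: 207.25 − 0.4q = 127.8 + 0.5q → q* = 88.2778, p* = 171.9389.
With the tax, the buyer price exceeds the seller price by 44.5: (207.25 − 0.4q) − (127.8 + 0.5q) = 44.5 → q' = 38.8333.
Tax revenue = 44.5 × 38.8333 = 1728.08.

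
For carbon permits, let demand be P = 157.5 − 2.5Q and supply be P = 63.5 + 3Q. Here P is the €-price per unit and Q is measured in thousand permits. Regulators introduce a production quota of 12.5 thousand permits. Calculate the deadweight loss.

€57.96 thousand

Competitive equilibrium: 157.5 − 2.5Q = 63.5 + 3Q → Q* = 17.0909, P* = 114.7727.
At Q = 12.5: demand price = 157.5 − 2.5·12.5 = 126.25; supply price = 63.5 + 3·12.5 = 101.
ΔQ = 17.0909 − 12.5 = 4.5909; wedge = 126.25 − 101 = 25.25.
Deadweight loss = ½ × 4.5909 × 25.25 = €57.96 thousand.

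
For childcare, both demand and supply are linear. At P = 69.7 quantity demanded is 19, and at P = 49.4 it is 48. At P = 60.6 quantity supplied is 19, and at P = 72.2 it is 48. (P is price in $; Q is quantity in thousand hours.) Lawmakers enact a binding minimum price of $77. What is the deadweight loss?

Demand slope = (49.4 − 69.7)/(48 − 19) = −0.7, so P = 83 − 0.7Q.
Supply slope = (72.2 − 60.6)/(48 − 19) = 0.4, so P = 53 + 0.4Q.
Competitive equilibrium: 83 − 0.7Q = 53 + 0.4Q → Q* = 27.2727, P* = 63.9091.
At the floor P = 77, quantity demanded = (83 − 77)/0.7 = 8.5714.
Sellers' marginal cost at Q' = 8.5714: 53 + 0.4·8.5714 = 56.4286.
ΔQ = 27.2727 − 8.5714 = 18.7013; wedge = 77 − 56.4286 = 20.5714.
Deadweight loss = ½ × 18.7013 × 20.5714 = $192.36 thousand.

$192.36 thousand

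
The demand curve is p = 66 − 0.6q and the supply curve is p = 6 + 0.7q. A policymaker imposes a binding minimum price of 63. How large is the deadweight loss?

Competitive equilibrium: 66 − 0.6q = 6 + 0.7q → q* = 46.15385, p* = 38.30769.
At the floor p = 63, quantity demanded = (66 − 63)/0.6 = 5.
Sellers' marginal cost at q' = 5: 6 + 0.7·5 = 9.5.
Δq = 46.15385 − 5 = 41.15385; wedge = 63 − 9.5 = 53.5.
The triangle = ½ × 41.15385 × 53.5 = 1100.87.

1100.87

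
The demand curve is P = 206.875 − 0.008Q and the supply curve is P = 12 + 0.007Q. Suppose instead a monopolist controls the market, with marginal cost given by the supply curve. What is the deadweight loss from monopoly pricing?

Competitive equilibrium: 206.875 − 0.008Q = 12 + 0.007Q → Q* = 12991.66667, P* = 102.94167.
Marginal revenue: MR = 206.875 − 0.016Q. Set MR = MC: 206.875 − 0.016Q = 12 + 0.007Q → Q_m = 8472.82609.
Price P_m = 206.875 − 0.008·8472.82609 = 139.09239; MC(Q_m) = 12 + 0.007·8472.82609 = 71.30978.
Competitive Q* = 12991.66667, so ΔQ = 4518.84058; wedge = 139.09239 − 71.30978 = 67.78261.
The triangle = ½ × 4518.84058 × 67.78261 = 153149.40.

153149.40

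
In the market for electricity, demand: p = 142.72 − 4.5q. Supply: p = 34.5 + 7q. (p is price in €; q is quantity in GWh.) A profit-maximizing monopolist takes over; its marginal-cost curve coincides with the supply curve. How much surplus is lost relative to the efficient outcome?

Competitive equilibrium: 142.72 − 4.5q = 34.5 + 7q → q* = 9.4104, p* = 100.373.
Marginal revenue: MR = 142.72 − 9q. Set MR = MC: 142.72 − 9q = 34.5 + 7q → q_m = 6.7638.
Price p_m = 142.72 − 4.5·6.7638 = 112.2829; MC(q_m) = 34.5 + 7·6.7638 = 81.8466.
Competitive q* = 9.4104, so Δq = 2.6466; wedge = 112.2829 − 81.8466 = 30.4363.
Welfare loss = ½ × 2.6466 × 30.4363 = €40.28.

€40.28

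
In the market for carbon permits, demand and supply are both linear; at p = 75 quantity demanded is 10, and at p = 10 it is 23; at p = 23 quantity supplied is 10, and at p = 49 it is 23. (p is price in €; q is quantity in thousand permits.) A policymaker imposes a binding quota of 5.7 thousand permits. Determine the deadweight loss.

Demand slope = (10 − 75)/(23 − 10) = −5, so p = 125 − 5q.
Supply slope = (49 − 23)/(23 − 10) = 2, so p = 3 + 2q.
Competitive equilibrium: 125 − 5q = 3 + 2q → q* = 17.4286, p* = 37.8571.
At q = 5.7: demand price = 125 − 5·5.7 = 96.5; supply price = 3 + 2·5.7 = 14.4.
Δq = 17.4286 − 5.7 = 11.7286; wedge = 96.5 − 14.4 = 82.1.
Welfare loss = ½ × 11.7286 × 82.1 = €481.46 thousand.

€481.46 thousand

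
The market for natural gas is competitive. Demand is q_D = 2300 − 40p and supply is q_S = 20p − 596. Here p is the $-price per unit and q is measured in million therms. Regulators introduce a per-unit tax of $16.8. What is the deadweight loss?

In inverse form: demand p = 57.5 − 0.025q, supply p = 29.8 + 0.05q.
Competitive equilibrium: 57.5 − 0.025q = 29.8 + 0.05q → q* = 369.3333, p* = 48.2667.
With the tax, the buyer price exceeds the seller price by 16.8: (57.5 − 0.025q) − (29.8 + 0.05q) = 16.8 → q' = 145.3333.
Δq = 369.3333 − 145.3333 = 224; the wedge equals the tax, 16.8.
The triangle = ½ × 224 × 16.8 = $1881.60 million.

$1881.60 million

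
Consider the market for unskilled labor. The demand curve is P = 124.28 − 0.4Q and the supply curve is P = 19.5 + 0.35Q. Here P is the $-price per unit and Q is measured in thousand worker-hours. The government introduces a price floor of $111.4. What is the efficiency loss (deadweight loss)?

Competitive equilibrium: 124.28 − 0.4Q = 19.5 + 0.35Q → Q* = 139.7067, P* = 68.3973.
At the floor P = 111.4, quantity demanded = (124.28 − 111.4)/0.4 = 32.2.
Sellers' marginal cost at Q' = 32.2: 19.5 + 0.35·32.2 = 30.77.
ΔQ = 139.7067 − 32.2 = 107.5067; wedge = 111.4 − 30.77 = 80.63.
Deadweight loss = ½ × 107.5067 × 80.63 = $4334.13 thousand.

$4334.13 thousand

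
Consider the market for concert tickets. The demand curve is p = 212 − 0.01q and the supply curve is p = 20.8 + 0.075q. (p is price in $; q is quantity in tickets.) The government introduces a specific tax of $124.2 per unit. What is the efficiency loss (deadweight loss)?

Competitive equilibrium: 212 − 0.01q = 20.8 + 0.075q → q* = 2249.4118, p* = 189.5059.
With the tax, the buyer price exceeds the seller price by 124.2: (212 − 0.01q) − (20.8 + 0.075q) = 124.2 → q' = 788.2353.
Δq = 2249.4118 − 788.2353 = 1461.1765; the wedge equals the tax, 124.2.
DWL = ½ × 1461.1765 × 124.2 = $90739.06.

$90739.06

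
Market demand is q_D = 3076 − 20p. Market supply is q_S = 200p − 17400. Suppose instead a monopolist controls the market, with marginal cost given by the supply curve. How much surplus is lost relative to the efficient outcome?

In inverse form: demand p = 153.8 − 0.05q, supply p = 87 + 0.005q.
Competitive equilibrium: 153.8 − 0.05q = 87 + 0.005q → q* = 1214.54545, p* = 93.07273.
Marginal revenue: MR = 153.8 − 0.1q. Set MR = MC: 153.8 − 0.1q = 87 + 0.005q → q_m = 636.19048.
Price p_m = 153.8 − 0.05·636.19048 = 121.99048; MC(q_m) = 87 + 0.005·636.19048 = 90.18095.
Competitive q* = 1214.54545, so Δq = 578.35497; wedge = 121.99048 − 90.18095 = 31.80953.
Deadweight loss = ½ × 578.35497 × 31.80953 = 9198.60.

9198.60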